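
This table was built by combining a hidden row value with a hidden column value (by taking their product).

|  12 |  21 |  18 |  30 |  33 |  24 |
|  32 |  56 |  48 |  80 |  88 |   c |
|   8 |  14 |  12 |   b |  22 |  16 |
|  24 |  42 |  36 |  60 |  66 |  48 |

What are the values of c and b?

Each row is a constant multiple of every other row — this is a multiplication table with the headers hidden.
Row 2 is 88/33 = 8/3 times row 1, so its entry in column 6 is 24 × 8/3 = 64.
Row 3 is 22/33 = 2/3 times row 1, so its entry in column 4 is 30 × 2/3 = 20.

c = 64, b = 20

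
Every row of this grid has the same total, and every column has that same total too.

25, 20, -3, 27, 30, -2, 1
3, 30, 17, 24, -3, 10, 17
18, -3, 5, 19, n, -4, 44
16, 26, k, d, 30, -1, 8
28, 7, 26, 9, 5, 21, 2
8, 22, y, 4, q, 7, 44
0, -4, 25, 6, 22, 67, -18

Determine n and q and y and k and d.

n = 19, q = -5, y = 18, k = 10, d = 9

Rows 1 and 2 both sum to 98, so that's the common total.
Row 3: 18 − 3 + 5 + 19 − 4 + 44 = 79, so its missing entry is 98 − 79 = 19.
Column 5: 30 − 3 + 19 + 30 + 5 + 22 = 103, so its missing entry is 98 − 103 = -5.
Column 4: 27 + 24 + 19 + 9 + 4 + 6 = 89, so its missing entry is 98 − 89 = 9.
Row 4: 16 + 26 + 9 + 30 − 1 + 8 = 88, so its missing entry is 98 − 88 = 10.
Row 6: 8 + 22 + 4 − 5 + 7 + 44 = 80, so its missing entry is 98 − 80 = 18.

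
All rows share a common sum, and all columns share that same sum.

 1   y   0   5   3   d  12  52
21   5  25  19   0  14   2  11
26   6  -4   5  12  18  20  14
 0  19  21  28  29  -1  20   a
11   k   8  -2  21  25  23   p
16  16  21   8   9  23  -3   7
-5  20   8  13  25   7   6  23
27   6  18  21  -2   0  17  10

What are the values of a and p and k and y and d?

Rows 2 and 3 both sum to 97, so that's the common total.
The known cells in row 4 total 116, leaving 97 − 116 = -19 for the blank.
The known cells in column 6 total 86, leaving 97 − 86 = 11 for the blank.
The known cells in row 1 total 84, leaving 97 − 84 = 13 for the blank.
The known cells in column 2 total 85, leaving 97 − 85 = 12 for the blank.
The known cells in row 5 total 98, leaving 97 − 98 = -1 for the blank.

a = -19, p = -1, k = 12, y = 13, d = 11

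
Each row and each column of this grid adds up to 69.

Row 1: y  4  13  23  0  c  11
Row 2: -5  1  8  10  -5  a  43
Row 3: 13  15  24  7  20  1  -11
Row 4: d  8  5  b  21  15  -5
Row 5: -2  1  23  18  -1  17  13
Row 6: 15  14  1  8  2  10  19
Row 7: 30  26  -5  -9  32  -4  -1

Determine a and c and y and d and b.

a = 17, c = 13, y = 5, d = 13, b = 12

The known cells in row 2 total 52, leaving 69 − 52 = 17 for the blank.
The known cells in column 4 total 57, leaving 69 − 57 = 12 for the blank.
The known cells in row 4 total 56, leaving 69 − 56 = 13 for the blank.
The known cells in column 1 total 64, leaving 69 − 64 = 5 for the blank.
The known cells in row 1 total 56, leaving 69 − 56 = 13 for the blank.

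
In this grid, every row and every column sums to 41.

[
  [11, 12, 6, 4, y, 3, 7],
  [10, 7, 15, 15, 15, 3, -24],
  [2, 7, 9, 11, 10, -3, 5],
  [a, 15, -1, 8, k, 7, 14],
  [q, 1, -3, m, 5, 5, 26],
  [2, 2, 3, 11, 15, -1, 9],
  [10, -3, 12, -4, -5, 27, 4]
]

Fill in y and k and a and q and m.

y = -2, k = 3, a = -5, q = 11, m = -4

The known cells in row 1 total 43, leaving 41 − 43 = -2 for the blank.
The known cells in column 5 total 38, leaving 41 − 38 = 3 for the blank.
The known cells in column 4 total 45, leaving 41 − 45 = -4 for the blank.
The known cells in row 5 total 30, leaving 41 − 30 = 11 for the blank.
The known cells in row 4 total 46, leaving 41 − 46 = -5 for the blank.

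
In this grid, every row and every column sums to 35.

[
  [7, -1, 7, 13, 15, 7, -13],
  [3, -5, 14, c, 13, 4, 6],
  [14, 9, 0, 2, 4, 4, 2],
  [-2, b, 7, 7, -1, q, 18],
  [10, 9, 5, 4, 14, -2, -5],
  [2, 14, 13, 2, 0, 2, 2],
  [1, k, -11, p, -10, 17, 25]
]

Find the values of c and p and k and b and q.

c = 0, p = 7, k = 6, b = 3, q = 3

The known cells in row 2 total 35, leaving 35 − 35 = 0 for the blank.
The known cells in column 4 total 28, leaving 35 − 28 = 7 for the blank.
The known cells in row 7 total 29, leaving 35 − 29 = 6 for the blank.
The known cells in column 2 total 32, leaving 35 − 32 = 3 for the blank.
The known cells in row 4 total 32, leaving 35 − 32 = 3 for the blank.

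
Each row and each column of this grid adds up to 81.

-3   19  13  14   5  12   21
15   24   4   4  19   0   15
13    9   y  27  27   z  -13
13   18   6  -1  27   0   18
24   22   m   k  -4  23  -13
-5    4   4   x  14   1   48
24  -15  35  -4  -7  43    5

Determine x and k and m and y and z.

Row 6: -5 + 4 + 4 + 14 + 1 + 48 = 66, so its missing entry is 81 − 66 = 15.
Column 4: 14 + 4 + 27 − 1 + 15 − 4 = 55, so its missing entry is 81 − 55 = 26.
Row 5: 24 + 22 + 26 − 4 + 23 − 13 = 78, so its missing entry is 81 − 78 = 3.
Column 3: 13 + 4 + 6 + 3 + 4 + 35 = 65, so its missing entry is 81 − 65 = 16.
Row 3: 13 + 9 + 16 + 27 + 27 − 13 = 79, so its missing entry is 81 − 79 = 2.

x = 15, k = 26, m = 3, y = 16, z = 2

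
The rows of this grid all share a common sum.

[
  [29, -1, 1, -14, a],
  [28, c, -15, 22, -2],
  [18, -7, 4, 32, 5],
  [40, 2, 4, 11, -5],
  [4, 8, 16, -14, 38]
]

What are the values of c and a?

Row 3 sums to 52 and so does row 4; that's the common total.
In row 2 the known cells total 33, leaving 52 − 33 = 19.
In row 1 the known cells total 15, leaving 52 − 15 = 37.

c = 19, a = 37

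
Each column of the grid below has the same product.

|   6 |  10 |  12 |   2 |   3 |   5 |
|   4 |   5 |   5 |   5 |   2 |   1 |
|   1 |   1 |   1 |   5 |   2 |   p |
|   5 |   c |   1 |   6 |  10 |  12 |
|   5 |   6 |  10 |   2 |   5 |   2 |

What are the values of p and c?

p = 5, c = 2

Columns 1 and 5 each multiply to 600, so every column has product 600.
Column 6: 5×1×12×2 = 120, so the missing entry is 600 ÷ 120 = 5.
Column 2: 10×5×1×6 = 300, so the missing entry is 600 ÷ 300 = 2.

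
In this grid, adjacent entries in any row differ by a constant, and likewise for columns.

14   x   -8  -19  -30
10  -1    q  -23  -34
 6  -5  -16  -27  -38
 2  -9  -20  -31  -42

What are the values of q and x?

q = -12, x = 3

Along each row the entries change by -11 per step; down each column they change by -4.
Row 2: from 10 at column 1, stepping by -11 to column 3 gives -12.
Row 1: from 14 at column 1, stepping by -11 to column 2 gives 3.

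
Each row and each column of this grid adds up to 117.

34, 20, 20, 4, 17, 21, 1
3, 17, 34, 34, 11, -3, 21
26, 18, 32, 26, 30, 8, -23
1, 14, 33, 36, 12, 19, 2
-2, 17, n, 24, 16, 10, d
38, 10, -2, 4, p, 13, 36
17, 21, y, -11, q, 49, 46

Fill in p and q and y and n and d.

p = 18, q = 13, y = -18, n = 18, d = 34

Row 6 has 38 + 10 − 2 + 4 + 13 + 36 = 99; the blank must be 117 − 99 = 18.
Column 7 has 1 + 21 − 23 + 2 + 36 + 46 = 83; the blank must be 117 − 83 = 34.
Column 5 has 17 + 11 + 30 + 12 + 16 + 18 = 104; the blank must be 117 − 104 = 13.
Row 7 has 17 + 21 − 11 + 13 + 49 + 46 = 135; the blank must be 117 − 135 = -18.
Row 5 has -2 + 17 + 24 + 16 + 10 + 34 = 99; the blank must be 117 − 99 = 18.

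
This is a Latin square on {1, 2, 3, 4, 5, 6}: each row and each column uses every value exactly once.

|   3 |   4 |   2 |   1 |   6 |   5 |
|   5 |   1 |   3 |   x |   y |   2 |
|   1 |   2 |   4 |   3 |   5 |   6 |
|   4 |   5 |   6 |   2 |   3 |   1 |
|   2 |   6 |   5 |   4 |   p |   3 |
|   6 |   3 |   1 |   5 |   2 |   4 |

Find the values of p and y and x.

Cell (5,5): row 5 already has {2, 3, 4, 5, 6} → 1.
For row 2, column 4: column 4 already has {1, 2, 3, 4, 5}; that leaves 6.
Cell (2,5): row 2 already has {1, 2, 3, 5, 6} → 4.

p = 1, y = 4, x = 6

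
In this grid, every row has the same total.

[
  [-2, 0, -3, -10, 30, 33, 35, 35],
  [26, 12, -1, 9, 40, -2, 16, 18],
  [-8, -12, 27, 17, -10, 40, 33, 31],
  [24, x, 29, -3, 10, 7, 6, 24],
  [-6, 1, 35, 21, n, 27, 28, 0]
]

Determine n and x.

Row 1 sums to 118 and so does row 2; that's the common total.
In row 5 the known cells total 106, leaving 118 − 106 = 12.
In row 4 the known cells total 97, leaving 118 − 97 = 21.

n = 12, x = 21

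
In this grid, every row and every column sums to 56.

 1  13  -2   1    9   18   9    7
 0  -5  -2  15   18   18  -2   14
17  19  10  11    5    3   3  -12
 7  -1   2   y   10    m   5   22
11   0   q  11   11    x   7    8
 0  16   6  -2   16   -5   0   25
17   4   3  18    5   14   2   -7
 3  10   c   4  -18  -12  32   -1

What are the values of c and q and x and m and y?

The known cells in column 4 total 58, leaving 56 − 58 = -2 for the blank.
The known cells in row 8 total 18, leaving 56 − 18 = 38 for the blank.
The known cells in column 3 total 55, leaving 56 − 55 = 1 for the blank.
The known cells in row 5 total 49, leaving 56 − 49 = 7 for the blank.
The known cells in row 4 total 43, leaving 56 − 43 = 13 for the blank.

c = 38, q = 1, x = 7, m = 13, y = -2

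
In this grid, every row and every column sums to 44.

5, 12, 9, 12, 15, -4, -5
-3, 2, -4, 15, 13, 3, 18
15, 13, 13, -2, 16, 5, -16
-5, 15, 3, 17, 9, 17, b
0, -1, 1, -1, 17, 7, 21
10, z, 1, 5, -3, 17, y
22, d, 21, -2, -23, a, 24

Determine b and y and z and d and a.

Column 6: -4 + 3 + 5 + 17 + 7 + 17 = 45, so its missing entry is 44 − 45 = -1.
Row 7: 22 + 21 − 2 − 23 − 1 + 24 = 41, so its missing entry is 44 − 41 = 3.
Column 2: 12 + 2 + 13 + 15 − 1 + 3 = 44, so its missing entry is 44 − 44 = 0.
Row 6: 10 + 0 + 1 + 5 − 3 + 17 = 30, so its missing entry is 44 − 30 = 14.
Row 4: -5 + 15 + 3 + 17 + 9 + 17 = 56, so its missing entry is 44 − 56 = -12.

b = -12, y = 14, z = 0, d = 3, a = -1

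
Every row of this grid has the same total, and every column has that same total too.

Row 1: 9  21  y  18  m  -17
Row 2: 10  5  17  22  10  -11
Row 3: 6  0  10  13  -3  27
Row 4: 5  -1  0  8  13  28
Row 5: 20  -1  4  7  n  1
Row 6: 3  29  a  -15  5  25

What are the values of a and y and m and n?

a = 6, y = 16, m = 6, n = 22

Rows 2 and 3 both sum to 53, so that's the common total.
Row 5: 20 − 1 + 4 + 7 + 1 = 31, so its missing entry is 53 − 31 = 22.
Column 5: 10 − 3 + 13 + 22 + 5 = 47, so its missing entry is 53 − 47 = 6.
Row 1: 9 + 21 + 18 + 6 − 17 = 37, so its missing entry is 53 − 37 = 16.
Row 6: 3 + 29 − 15 + 5 + 25 = 47, so its missing entry is 53 − 47 = 6.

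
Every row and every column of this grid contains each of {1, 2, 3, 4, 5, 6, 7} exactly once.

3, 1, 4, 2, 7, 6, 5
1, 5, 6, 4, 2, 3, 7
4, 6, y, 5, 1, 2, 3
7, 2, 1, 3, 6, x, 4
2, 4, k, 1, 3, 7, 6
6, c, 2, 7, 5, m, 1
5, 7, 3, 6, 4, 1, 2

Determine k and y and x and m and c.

For row 6, column 2: column 2 already has {1, 2, 4, 5, 6, 7}; that leaves 3.
For row 6, column 6: row 6 already has {1, 2, 3, 5, 6, 7}; that leaves 4.
For row 5, column 3: row 5 already has {1, 2, 3, 4, 6, 7}; that leaves 5.
For row 3, column 3: row 3 already has {1, 2, 3, 4, 5, 6}; that leaves 7.
For row 4, column 6: row 4 already has {1, 2, 3, 4, 6, 7}; that leaves 5.

k = 5, y = 7, x = 5, m = 4, c = 3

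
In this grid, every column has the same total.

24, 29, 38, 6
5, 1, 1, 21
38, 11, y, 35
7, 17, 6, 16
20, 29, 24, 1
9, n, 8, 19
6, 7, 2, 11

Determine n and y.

Columns 1 and 4 both add up to 109, so every column sums to 109.
Column 2: 29 + 1 + 11 + 17 + 29 + 7 = 94, so the missing entry is 109 − 94 = 15.
Column 3: 38 + 1 + 6 + 24 + 8 + 2 = 79, so the missing entry is 109 − 79 = 30.

n = 15, y = 30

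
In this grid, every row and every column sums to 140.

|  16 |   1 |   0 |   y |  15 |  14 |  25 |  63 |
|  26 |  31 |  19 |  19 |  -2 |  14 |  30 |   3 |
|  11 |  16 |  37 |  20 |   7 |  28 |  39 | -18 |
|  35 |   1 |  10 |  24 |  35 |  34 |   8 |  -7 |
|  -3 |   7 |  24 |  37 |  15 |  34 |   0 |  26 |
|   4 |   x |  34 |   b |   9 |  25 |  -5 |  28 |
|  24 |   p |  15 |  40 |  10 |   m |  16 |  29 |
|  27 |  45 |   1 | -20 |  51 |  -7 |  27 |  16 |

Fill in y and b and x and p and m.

Column 6 has 14 + 14 + 28 + 34 + 34 + 25 − 7 = 142; the blank must be 140 − 142 = -2.
Row 7 has 24 + 15 + 40 + 10 − 2 + 16 + 29 = 132; the blank must be 140 − 132 = 8.
Row 1 has 16 + 1 + 0 + 15 + 14 + 25 + 63 = 134; the blank must be 140 − 134 = 6.
Column 2 has 1 + 31 + 16 + 1 + 7 + 8 + 45 = 109; the blank must be 140 − 109 = 31.
Row 6 has 4 + 31 + 34 + 9 + 25 − 5 + 28 = 126; the blank must be 140 − 126 = 14.

y = 6, b = 14, x = 31, p = 8, m = -2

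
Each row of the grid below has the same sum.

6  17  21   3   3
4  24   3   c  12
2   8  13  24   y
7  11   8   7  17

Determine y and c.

y = 3, c = 7

Rows 1 and 4 both add up to 50, so every row sums to 50.
Row 3: 2 + 8 + 13 + 24 = 47, so the missing entry is 50 − 47 = 3.
Row 2: 4 + 24 + 3 + 12 = 43, so the missing entry is 50 − 43 = 7.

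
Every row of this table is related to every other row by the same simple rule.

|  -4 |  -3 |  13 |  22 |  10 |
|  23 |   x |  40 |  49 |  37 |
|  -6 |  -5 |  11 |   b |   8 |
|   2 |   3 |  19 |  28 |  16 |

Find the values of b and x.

The difference between any two rows is the same in every column — this is an addition table with the headers hidden.
Row 3 minus row 1 is -6 − (-4) = -2, so its entry in column 4 is 22 + (-2) = 20.
Row 2 minus row 1 is 23 − (-4) = 27, so its entry in column 2 is -3 + 27 = 24.

b = 20, x = 24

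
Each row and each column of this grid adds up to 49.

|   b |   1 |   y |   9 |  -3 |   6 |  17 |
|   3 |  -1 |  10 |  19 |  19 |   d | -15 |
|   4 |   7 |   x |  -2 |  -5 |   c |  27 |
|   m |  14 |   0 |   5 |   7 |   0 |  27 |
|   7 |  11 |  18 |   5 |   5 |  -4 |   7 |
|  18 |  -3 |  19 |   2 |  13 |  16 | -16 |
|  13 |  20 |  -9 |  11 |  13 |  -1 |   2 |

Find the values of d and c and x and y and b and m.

d = 14, c = 18, x = 0, y = 11, b = 8, m = -4

Row 2 has 3 − 1 + 10 + 19 + 19 − 15 = 35; the blank must be 49 − 35 = 14.
Row 4 has 14 + 0 + 5 + 7 + 0 + 27 = 53; the blank must be 49 − 53 = -4.
Column 1 has 3 + 4 − 4 + 7 + 18 + 13 = 41; the blank must be 49 − 41 = 8.
Row 1 has 8 + 1 + 9 − 3 + 6 + 17 = 38; the blank must be 49 − 38 = 11.
Column 3 has 11 + 10 + 0 + 18 + 19 − 9 = 49; the blank must be 49 − 49 = 0.
Row 3 has 4 + 7 + 0 − 2 − 5 + 27 = 31; the blank must be 49 − 31 = 18.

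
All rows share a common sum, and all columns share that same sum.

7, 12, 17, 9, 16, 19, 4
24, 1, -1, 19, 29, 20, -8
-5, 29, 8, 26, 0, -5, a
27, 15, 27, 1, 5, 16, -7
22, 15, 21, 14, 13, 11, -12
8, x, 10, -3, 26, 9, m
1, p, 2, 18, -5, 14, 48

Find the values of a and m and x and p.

a = 31, m = 28, x = 6, p = 6

Rows 1 and 2 both sum to 84, so that's the common total.
The known cells in row 7 total 78, leaving 84 − 78 = 6 for the blank.
The known cells in column 2 total 78, leaving 84 − 78 = 6 for the blank.
The known cells in row 3 total 53, leaving 84 − 53 = 31 for the blank.
The known cells in row 6 total 56, leaving 84 − 56 = 28 for the blank.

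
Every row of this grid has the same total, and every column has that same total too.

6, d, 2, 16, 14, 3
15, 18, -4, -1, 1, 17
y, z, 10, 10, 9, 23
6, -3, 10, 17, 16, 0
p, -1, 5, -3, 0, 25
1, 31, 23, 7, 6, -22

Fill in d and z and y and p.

Rows 2 and 4 both sum to 46, so that's the common total.
Row 1: 6 + 2 + 16 + 14 + 3 = 41, so its missing entry is 46 − 41 = 5.
Row 5: -1 + 5 − 3 + 0 + 25 = 26, so its missing entry is 46 − 26 = 20.
Column 1: 6 + 15 + 6 + 20 + 1 = 48, so its missing entry is 46 − 48 = -2.
Row 3: -2 + 10 + 10 + 9 + 23 = 50, so its missing entry is 46 − 50 = -4.

d = 5, z = -4, y = -2, p = 20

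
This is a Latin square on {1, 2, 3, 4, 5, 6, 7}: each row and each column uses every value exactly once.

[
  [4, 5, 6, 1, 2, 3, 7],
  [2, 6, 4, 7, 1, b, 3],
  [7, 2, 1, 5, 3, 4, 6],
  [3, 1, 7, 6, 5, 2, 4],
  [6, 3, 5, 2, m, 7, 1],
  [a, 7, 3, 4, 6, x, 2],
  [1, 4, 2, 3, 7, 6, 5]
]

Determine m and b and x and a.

At (row 5, col 5): row 5 already has {1, 2, 3, 5, 6, 7}, so the value is 4.
For row 6, column 1: column 1 already has {1, 2, 3, 4, 6, 7}; that leaves 5.
For row 6, column 6: row 6 already has {2, 3, 4, 5, 6, 7}; that leaves 1.
For row 2, column 6: row 2 already has {1, 2, 3, 4, 6, 7}; that leaves 5.

m = 4, b = 5, x = 1, a = 5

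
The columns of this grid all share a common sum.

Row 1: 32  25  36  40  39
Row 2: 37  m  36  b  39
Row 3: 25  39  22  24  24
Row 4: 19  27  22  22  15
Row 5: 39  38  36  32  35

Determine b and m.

Column 1 sums to 152 and so does column 3; that's the common total.
In column 4 the known cells total 118, leaving 152 − 118 = 34.
In column 2 the known cells total 129, leaving 152 − 129 = 23.

b = 34, m = 23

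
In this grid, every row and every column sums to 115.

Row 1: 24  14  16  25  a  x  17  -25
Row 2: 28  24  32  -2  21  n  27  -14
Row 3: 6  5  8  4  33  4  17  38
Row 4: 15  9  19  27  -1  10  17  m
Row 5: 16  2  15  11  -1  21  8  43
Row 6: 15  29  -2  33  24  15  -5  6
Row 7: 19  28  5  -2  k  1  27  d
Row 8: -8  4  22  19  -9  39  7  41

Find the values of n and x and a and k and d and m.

n = -1, x = 26, a = 18, k = 30, d = 7, m = 19

Row 2: 28 + 24 + 32 − 2 + 21 + 27 − 14 = 116, so its missing entry is 115 − 116 = -1.
Row 4: 15 + 9 + 19 + 27 − 1 + 10 + 17 = 96, so its missing entry is 115 − 96 = 19.
Column 8: -25 − 14 + 38 + 19 + 43 + 6 + 41 = 108, so its missing entry is 115 − 108 = 7.
Row 7: 19 + 28 + 5 − 2 + 1 + 27 + 7 = 85, so its missing entry is 115 − 85 = 30.
Column 5: 21 + 33 − 1 − 1 + 24 + 30 − 9 = 97, so its missing entry is 115 − 97 = 18.
Row 1: 24 + 14 + 16 + 25 + 18 + 17 − 25 = 89, so its missing entry is 115 − 89 = 26.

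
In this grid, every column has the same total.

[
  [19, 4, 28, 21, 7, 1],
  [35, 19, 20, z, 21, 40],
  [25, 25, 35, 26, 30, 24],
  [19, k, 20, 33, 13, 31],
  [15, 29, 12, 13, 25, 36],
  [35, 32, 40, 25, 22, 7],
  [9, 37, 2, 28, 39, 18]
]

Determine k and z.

Columns 3 and 5 both add up to 157, so every column sums to 157.
Column 2: 4 + 19 + 25 + 29 + 32 + 37 = 146, so the missing entry is 157 − 146 = 11.
Column 4: 21 + 26 + 33 + 13 + 25 + 28 = 146, so the missing entry is 157 − 146 = 11.

k = 11, z = 11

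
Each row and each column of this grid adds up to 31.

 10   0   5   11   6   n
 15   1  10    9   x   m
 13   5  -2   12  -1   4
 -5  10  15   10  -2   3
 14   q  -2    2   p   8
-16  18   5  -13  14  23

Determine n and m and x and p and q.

n = -1, m = -6, x = 2, p = 12, q = -3

The known cells in row 1 total 32, leaving 31 − 32 = -1 for the blank.
The known cells in column 6 total 37, leaving 31 − 37 = -6 for the blank.
The known cells in row 2 total 29, leaving 31 − 29 = 2 for the blank.
The known cells in column 5 total 19, leaving 31 − 19 = 12 for the blank.
The known cells in row 5 total 34, leaving 31 − 34 = -3 for the blank.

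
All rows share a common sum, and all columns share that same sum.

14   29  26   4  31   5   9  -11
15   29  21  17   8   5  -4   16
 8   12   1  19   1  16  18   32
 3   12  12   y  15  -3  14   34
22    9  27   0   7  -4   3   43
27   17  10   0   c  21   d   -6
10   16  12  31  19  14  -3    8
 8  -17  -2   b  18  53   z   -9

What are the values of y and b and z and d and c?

Rows 1 and 2 both sum to 107, so that's the common total.
Column 5 has 31 + 8 + 1 + 15 + 7 + 19 + 18 = 99; the blank must be 107 − 99 = 8.
Row 4 has 3 + 12 + 12 + 15 − 3 + 14 + 34 = 87; the blank must be 107 − 87 = 20.
Column 4 has 4 + 17 + 19 + 20 + 0 + 0 + 31 = 91; the blank must be 107 − 91 = 16.
Row 8 has 8 − 17 − 2 + 16 + 18 + 53 − 9 = 67; the blank must be 107 − 67 = 40.
Row 6 has 27 + 17 + 10 + 0 + 8 + 21 − 6 = 77; the blank must be 107 − 77 = 30.

y = 20, b = 16, z = 40, d = 30, c = 8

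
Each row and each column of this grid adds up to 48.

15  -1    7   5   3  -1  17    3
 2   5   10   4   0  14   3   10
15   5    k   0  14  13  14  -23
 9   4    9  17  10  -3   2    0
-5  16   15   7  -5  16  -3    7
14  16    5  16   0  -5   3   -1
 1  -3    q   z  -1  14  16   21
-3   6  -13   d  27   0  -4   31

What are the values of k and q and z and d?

k = 10, q = 5, z = -5, d = 4

Row 8 has -3 + 6 − 13 + 27 + 0 − 4 + 31 = 44; the blank must be 48 − 44 = 4.
Column 4 has 5 + 4 + 0 + 17 + 7 + 16 + 4 = 53; the blank must be 48 − 53 = -5.
Row 7 has 1 − 3 − 5 − 1 + 14 + 16 + 21 = 43; the blank must be 48 − 43 = 5.
Row 3 has 15 + 5 + 0 + 14 + 13 + 14 − 23 = 38; the blank must be 48 − 38 = 10.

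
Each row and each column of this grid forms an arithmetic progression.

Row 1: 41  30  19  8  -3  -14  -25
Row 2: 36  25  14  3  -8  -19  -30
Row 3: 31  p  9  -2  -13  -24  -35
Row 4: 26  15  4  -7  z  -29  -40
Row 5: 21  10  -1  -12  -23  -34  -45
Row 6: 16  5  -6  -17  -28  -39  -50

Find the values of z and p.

Along each row the entries change by -11 per step; down each column they change by -5.
Row 4: from 26 at column 1, stepping by -11 to column 5 gives -18.
Row 3: from 31 at column 1, stepping by -11 to column 2 gives 20.

z = -18, p = 20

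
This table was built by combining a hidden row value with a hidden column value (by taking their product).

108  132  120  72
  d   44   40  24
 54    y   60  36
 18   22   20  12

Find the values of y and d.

Each row is a constant multiple of every other row — this is a multiplication table with the headers hidden.
Row 3 is 36/72 = 1/2 times row 1, so its entry in column 2 is 132 × 1/2 = 66.
Row 2 is 24/72 = 1/3 times row 1, so its entry in column 1 is 108 × 1/3 = 36.

y = 66, d = 36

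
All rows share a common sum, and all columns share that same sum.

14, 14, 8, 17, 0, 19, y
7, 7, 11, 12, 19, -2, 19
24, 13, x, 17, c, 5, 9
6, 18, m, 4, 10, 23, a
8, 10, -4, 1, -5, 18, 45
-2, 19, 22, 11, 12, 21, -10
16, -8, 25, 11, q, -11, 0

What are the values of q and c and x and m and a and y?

q = 40, c = -3, x = 8, m = 3, a = 9, y = 1

Rows 2 and 5 both sum to 73, so that's the common total.
Row 7: 16 − 8 + 25 + 11 − 11 + 0 = 33, so its missing entry is 73 − 33 = 40.
Column 5: 0 + 19 + 10 − 5 + 12 + 40 = 76, so its missing entry is 73 − 76 = -3.
Row 3: 24 + 13 + 17 − 3 + 5 + 9 = 65, so its missing entry is 73 − 65 = 8.
Row 1: 14 + 14 + 8 + 17 + 0 + 19 = 72, so its missing entry is 73 − 72 = 1.
Column 7: 1 + 19 + 9 + 45 − 10 + 0 = 64, so its missing entry is 73 − 64 = 9.
Row 4: 6 + 18 + 4 + 10 + 23 + 9 = 70, so its missing entry is 73 − 70 = 3.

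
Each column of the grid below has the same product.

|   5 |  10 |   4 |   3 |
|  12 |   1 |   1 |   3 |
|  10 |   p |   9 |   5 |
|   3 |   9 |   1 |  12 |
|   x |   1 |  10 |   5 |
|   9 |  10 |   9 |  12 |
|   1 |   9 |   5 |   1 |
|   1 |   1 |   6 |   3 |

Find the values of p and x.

p = 12, x = 6

Columns 3 and 4 each multiply to 97200, so every column has product 97200.
Column 2: 10×1×9×1×10×9×1 = 8100, so the missing entry is 97200 ÷ 8100 = 12.
Column 1: 5×12×10×3×9×1×1 = 16200, so the missing entry is 97200 ÷ 16200 = 6.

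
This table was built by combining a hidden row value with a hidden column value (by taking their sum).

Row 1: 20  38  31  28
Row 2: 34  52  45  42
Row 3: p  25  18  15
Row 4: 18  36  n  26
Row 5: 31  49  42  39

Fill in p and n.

The difference between any two rows is the same in every column — this is an addition table with the headers hidden.
Row 3 minus row 1 is 15 − 28 = -13, so its entry in column 1 is 20 + (-13) = 7.
Row 4 minus row 1 is 26 − 28 = -2, so its entry in column 3 is 31 + (-2) = 29.

p = 7, n = 29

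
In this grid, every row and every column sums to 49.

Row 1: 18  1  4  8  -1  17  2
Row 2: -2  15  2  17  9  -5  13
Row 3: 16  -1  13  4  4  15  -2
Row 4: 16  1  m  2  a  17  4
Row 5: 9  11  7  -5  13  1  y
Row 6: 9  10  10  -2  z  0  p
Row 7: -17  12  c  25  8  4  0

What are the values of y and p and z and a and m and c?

y = 13, p = 19, z = 3, a = 13, m = -4, c = 17

Row 7: -17 + 12 + 25 + 8 + 4 + 0 = 32, so its missing entry is 49 − 32 = 17.
Row 5: 9 + 11 + 7 − 5 + 13 + 1 = 36, so its missing entry is 49 − 36 = 13.
Column 7: 2 + 13 − 2 + 4 + 13 + 0 = 30, so its missing entry is 49 − 30 = 19.
Row 6: 9 + 10 + 10 − 2 + 0 + 19 = 46, so its missing entry is 49 − 46 = 3.
Column 5: -1 + 9 + 4 + 13 + 3 + 8 = 36, so its missing entry is 49 − 36 = 13.
Row 4: 16 + 1 + 2 + 13 + 17 + 4 = 53, so its missing entry is 49 − 53 = -4.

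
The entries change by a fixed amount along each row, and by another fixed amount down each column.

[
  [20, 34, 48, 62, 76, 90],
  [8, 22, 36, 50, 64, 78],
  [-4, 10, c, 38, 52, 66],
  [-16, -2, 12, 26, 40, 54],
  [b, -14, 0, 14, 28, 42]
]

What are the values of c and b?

c = 24, b = -28

Along each row the entries change by 14 per step; down each column they change by -12.
Row 3: from -4 at column 1, stepping by 14 to column 3 gives 24.
Row 5: from -14 at column 2, stepping by 14 to column 1 gives -28.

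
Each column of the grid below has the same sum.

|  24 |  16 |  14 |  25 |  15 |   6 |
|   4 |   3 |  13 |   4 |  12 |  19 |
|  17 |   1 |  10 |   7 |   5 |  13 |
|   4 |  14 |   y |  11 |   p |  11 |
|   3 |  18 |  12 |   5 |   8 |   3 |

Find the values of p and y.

p = 12, y = 3

The complete columns each total 52.
Column 5 is missing 52 − 40 = 12 (since 15 + 12 + 5 + 8 = 40).
Column 3 is missing 52 − 49 = 3 (since 14 + 13 + 10 + 12 = 49).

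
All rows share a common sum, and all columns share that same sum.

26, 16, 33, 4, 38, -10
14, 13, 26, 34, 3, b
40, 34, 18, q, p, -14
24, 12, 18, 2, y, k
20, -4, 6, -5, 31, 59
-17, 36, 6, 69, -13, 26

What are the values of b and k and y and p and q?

Rows 1 and 5 both sum to 107, so that's the common total.
The known cells in row 2 total 90, leaving 107 − 90 = 17 for the blank.
The known cells in column 4 total 104, leaving 107 − 104 = 3 for the blank.
The known cells in row 3 total 81, leaving 107 − 81 = 26 for the blank.
The known cells in column 5 total 85, leaving 107 − 85 = 22 for the blank.
The known cells in row 4 total 78, leaving 107 − 78 = 29 for the blank.

b = 17, k = 29, y = 22, p = 26, q = 3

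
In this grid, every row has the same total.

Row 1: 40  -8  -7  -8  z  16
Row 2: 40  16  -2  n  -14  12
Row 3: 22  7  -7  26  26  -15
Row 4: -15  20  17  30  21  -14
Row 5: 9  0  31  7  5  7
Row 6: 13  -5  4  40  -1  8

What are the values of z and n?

z = 26, n = 7

The complete rows each total 59.
Row 1 is missing 59 − 33 = 26 (since 40 − 8 − 7 − 8 + 16 = 33).
Row 2 is missing 59 − 52 = 7 (since 40 + 16 − 2 − 14 + 12 = 52).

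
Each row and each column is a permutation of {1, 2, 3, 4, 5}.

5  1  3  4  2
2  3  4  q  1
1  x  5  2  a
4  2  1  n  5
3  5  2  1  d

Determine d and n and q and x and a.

At (row 5, col 5): row 5 already has {1, 2, 3, 5}, so the value is 4.
At (row 3, col 5): column 5 already has {1, 2, 4, 5}, so the value is 3.
Cell (3,2): row 3 already has {1, 2, 3, 5} → 4.
At (row 4, col 4): row 4 already has {1, 2, 4, 5}, so the value is 3.
For row 2, column 4: row 2 already has {1, 2, 3, 4}; that leaves 5.

d = 4, n = 3, q = 5, x = 4, a = 3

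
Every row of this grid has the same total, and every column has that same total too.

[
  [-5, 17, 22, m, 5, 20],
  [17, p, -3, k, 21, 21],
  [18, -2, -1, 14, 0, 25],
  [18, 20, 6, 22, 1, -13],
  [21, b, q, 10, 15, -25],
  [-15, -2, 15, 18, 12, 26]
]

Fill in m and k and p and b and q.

Rows 3 and 4 both sum to 54, so that's the common total.
The known cells in row 1 total 59, leaving 54 − 59 = -5 for the blank.
The known cells in column 3 total 39, leaving 54 − 39 = 15 for the blank.
The known cells in row 5 total 36, leaving 54 − 36 = 18 for the blank.
The known cells in column 2 total 51, leaving 54 − 51 = 3 for the blank.
The known cells in row 2 total 59, leaving 54 − 59 = -5 for the blank.

m = -5, k = -5, p = 3, b = 18, q = 15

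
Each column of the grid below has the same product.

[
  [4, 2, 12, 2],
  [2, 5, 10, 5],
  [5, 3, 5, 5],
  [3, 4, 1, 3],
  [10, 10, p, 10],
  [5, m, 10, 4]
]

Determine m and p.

m = 5, p = 1

Columns 1 and 4 each multiply to 6000, so every column has product 6000.
Column 2: 2×5×3×4×10 = 1200, so the missing entry is 6000 ÷ 1200 = 5.
Column 3: 12×10×5×1×10 = 6000, so the missing entry is 6000 ÷ 6000 = 1.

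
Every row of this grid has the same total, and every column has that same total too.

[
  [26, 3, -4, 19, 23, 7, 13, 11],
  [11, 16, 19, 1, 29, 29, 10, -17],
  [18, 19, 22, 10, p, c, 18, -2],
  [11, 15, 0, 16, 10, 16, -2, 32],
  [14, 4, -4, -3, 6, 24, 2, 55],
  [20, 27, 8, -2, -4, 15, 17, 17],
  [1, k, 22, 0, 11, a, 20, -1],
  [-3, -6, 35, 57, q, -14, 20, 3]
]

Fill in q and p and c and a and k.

q = 6, p = 17, c = -4, a = 25, k = 20

Rows 1 and 2 both sum to 98, so that's the common total.
The known cells in row 8 total 92, leaving 98 − 92 = 6 for the blank.
The known cells in column 5 total 81, leaving 98 − 81 = 17 for the blank.
The known cells in column 2 total 78, leaving 98 − 78 = 20 for the blank.
The known cells in row 7 total 73, leaving 98 − 73 = 25 for the blank.
The known cells in row 3 total 102, leaving 98 − 102 = -4 for the blank.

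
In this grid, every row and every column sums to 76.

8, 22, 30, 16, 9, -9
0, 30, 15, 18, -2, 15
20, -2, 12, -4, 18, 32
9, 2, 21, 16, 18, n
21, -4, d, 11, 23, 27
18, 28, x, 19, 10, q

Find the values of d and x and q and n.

d = -2, x = 0, q = 1, n = 10

Row 4 has 9 + 2 + 21 + 16 + 18 = 66; the blank must be 76 − 66 = 10.
Column 6 has -9 + 15 + 32 + 10 + 27 = 75; the blank must be 76 − 75 = 1.
Row 5 has 21 − 4 + 11 + 23 + 27 = 78; the blank must be 76 − 78 = -2.
Row 6 has 18 + 28 + 19 + 10 + 1 = 76; the blank must be 76 − 76 = 0.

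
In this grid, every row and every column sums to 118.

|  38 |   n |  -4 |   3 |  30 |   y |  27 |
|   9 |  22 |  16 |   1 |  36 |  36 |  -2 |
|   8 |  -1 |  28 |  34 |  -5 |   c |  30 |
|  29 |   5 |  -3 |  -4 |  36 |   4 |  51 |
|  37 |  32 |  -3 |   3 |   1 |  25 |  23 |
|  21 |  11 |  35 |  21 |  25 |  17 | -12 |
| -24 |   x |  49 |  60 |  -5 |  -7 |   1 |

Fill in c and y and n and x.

c = 24, y = 19, n = 5, x = 44

Row 7: -24 + 49 + 60 − 5 − 7 + 1 = 74, so its missing entry is 118 − 74 = 44.
Column 2: 22 − 1 + 5 + 32 + 11 + 44 = 113, so its missing entry is 118 − 113 = 5.
Row 3: 8 − 1 + 28 + 34 − 5 + 30 = 94, so its missing entry is 118 − 94 = 24.
Row 1: 38 + 5 − 4 + 3 + 30 + 27 = 99, so its missing entry is 118 − 99 = 19.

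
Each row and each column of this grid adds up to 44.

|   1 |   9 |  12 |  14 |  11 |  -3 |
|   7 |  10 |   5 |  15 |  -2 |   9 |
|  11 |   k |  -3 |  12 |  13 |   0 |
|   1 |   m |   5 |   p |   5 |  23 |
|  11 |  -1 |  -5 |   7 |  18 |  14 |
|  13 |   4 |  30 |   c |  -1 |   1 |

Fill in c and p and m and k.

c = -3, p = -1, m = 11, k = 11

Row 6: 13 + 4 + 30 − 1 + 1 = 47, so its missing entry is 44 − 47 = -3.
Column 4: 14 + 15 + 12 + 7 − 3 = 45, so its missing entry is 44 − 45 = -1.
Row 3: 11 − 3 + 12 + 13 + 0 = 33, so its missing entry is 44 − 33 = 11.
Row 4: 1 + 5 − 1 + 5 + 23 = 33, so its missing entry is 44 − 33 = 11.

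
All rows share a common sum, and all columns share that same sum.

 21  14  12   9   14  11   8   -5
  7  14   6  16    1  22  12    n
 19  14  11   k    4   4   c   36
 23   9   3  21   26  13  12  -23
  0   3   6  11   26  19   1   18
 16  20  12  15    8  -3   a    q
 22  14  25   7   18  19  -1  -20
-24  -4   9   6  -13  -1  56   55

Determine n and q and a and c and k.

Rows 1 and 4 both sum to 84, so that's the common total.
Column 4 has 9 + 16 + 21 + 11 + 15 + 7 + 6 = 85; the blank must be 84 − 85 = -1.
Row 2 has 7 + 14 + 6 + 16 + 1 + 22 + 12 = 78; the blank must be 84 − 78 = 6.
Column 8 has -5 + 6 + 36 − 23 + 18 − 20 + 55 = 67; the blank must be 84 − 67 = 17.
Row 3 has 19 + 14 + 11 − 1 + 4 + 4 + 36 = 87; the blank must be 84 − 87 = -3.
Row 6 has 16 + 20 + 12 + 15 + 8 − 3 + 17 = 85; the blank must be 84 − 85 = -1.

n = 6, q = 17, a = -1, c = -3, k = -1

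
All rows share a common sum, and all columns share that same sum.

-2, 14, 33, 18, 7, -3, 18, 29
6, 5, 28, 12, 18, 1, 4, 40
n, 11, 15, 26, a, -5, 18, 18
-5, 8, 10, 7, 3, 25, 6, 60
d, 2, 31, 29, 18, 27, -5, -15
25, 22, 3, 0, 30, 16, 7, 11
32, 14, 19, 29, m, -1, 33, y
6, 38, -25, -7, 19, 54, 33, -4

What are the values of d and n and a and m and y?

d = 27, n = 25, a = 6, m = 13, y = -25

Rows 1 and 2 both sum to 114, so that's the common total.
The known cells in row 5 total 87, leaving 114 − 87 = 27 for the blank.
The known cells in column 1 total 89, leaving 114 − 89 = 25 for the blank.
The known cells in row 3 total 108, leaving 114 − 108 = 6 for the blank.
The known cells in column 5 total 101, leaving 114 − 101 = 13 for the blank.
The known cells in row 7 total 139, leaving 114 − 139 = -25 for the blank.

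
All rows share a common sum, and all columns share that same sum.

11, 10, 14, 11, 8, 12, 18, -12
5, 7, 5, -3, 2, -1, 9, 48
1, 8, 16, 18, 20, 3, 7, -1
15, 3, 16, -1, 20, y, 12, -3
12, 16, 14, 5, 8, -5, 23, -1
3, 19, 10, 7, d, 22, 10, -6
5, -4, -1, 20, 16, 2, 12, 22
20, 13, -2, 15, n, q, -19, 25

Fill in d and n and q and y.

Rows 1 and 2 both sum to 72, so that's the common total.
Row 6: 3 + 19 + 10 + 7 + 22 + 10 − 6 = 65, so its missing entry is 72 − 65 = 7.
Column 5: 8 + 2 + 20 + 20 + 8 + 7 + 16 = 81, so its missing entry is 72 − 81 = -9.
Row 4: 15 + 3 + 16 − 1 + 20 + 12 − 3 = 62, so its missing entry is 72 − 62 = 10.
Row 8: 20 + 13 − 2 + 15 − 9 − 19 + 25 = 43, so its missing entry is 72 − 43 = 29.

d = 7, n = -9, q = 29, y = 10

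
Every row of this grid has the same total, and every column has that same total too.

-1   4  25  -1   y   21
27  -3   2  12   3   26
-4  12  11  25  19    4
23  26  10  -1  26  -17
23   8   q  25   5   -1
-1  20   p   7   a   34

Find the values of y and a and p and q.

y = 19, a = -5, p = 12, q = 7

Rows 2 and 3 both sum to 67, so that's the common total.
The known cells in row 1 total 48, leaving 67 − 48 = 19 for the blank.
The known cells in column 5 total 72, leaving 67 − 72 = -5 for the blank.
The known cells in row 5 total 60, leaving 67 − 60 = 7 for the blank.
The known cells in row 6 total 55, leaving 67 − 55 = 12 for the blank.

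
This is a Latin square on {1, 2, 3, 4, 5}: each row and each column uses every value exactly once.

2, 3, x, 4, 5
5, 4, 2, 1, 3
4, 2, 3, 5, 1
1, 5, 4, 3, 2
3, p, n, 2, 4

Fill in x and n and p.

x = 1, n = 5, p = 1

At (row 1, col 3): row 1 already has {2, 3, 4, 5}, so the value is 1.
Cell (5,2): column 2 already has {2, 3, 4, 5} → 1.
At (row 5, col 3): row 5 already has {1, 2, 3, 4}, so the value is 5.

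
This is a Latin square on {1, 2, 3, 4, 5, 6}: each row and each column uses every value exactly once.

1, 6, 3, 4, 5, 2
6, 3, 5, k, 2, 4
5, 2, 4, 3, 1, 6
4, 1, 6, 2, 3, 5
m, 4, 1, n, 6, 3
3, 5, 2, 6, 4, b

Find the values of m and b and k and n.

For row 5, column 1: column 1 already has {1, 3, 4, 5, 6}; that leaves 2.
Cell (6,6): row 6 already has {2, 3, 4, 5, 6} → 1.
Cell (2,4): row 2 already has {2, 3, 4, 5, 6} → 1.
For row 5, column 4: row 5 already has {1, 2, 3, 4, 6}; that leaves 5.

m = 2, b = 1, k = 1, n = 5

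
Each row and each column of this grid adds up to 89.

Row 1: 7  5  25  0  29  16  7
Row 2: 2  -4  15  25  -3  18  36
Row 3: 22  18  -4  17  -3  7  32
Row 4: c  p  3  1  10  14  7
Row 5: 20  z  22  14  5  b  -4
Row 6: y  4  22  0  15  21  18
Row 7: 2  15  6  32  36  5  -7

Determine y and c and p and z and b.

y = 9, c = 27, p = 27, z = 24, b = 8

Column 6 has 16 + 18 + 7 + 14 + 21 + 5 = 81; the blank must be 89 − 81 = 8.
Row 6 has 4 + 22 + 0 + 15 + 21 + 18 = 80; the blank must be 89 − 80 = 9.
Column 1 has 7 + 2 + 22 + 20 + 9 + 2 = 62; the blank must be 89 − 62 = 27.
Row 4 has 27 + 3 + 1 + 10 + 14 + 7 = 62; the blank must be 89 − 62 = 27.
Row 5 has 20 + 22 + 14 + 5 + 8 − 4 = 65; the blank must be 89 − 65 = 24.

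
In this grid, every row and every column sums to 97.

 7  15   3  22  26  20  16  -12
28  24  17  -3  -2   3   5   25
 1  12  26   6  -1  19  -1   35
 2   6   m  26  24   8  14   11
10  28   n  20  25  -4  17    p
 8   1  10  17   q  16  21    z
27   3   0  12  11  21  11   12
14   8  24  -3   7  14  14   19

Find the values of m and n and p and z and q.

m = 6, n = 11, p = -10, z = 17, q = 7

The known cells in column 5 total 90, leaving 97 − 90 = 7 for the blank.
The known cells in row 6 total 80, leaving 97 − 80 = 17 for the blank.
The known cells in row 4 total 91, leaving 97 − 91 = 6 for the blank.
The known cells in column 3 total 86, leaving 97 − 86 = 11 for the blank.
The known cells in row 5 total 107, leaving 97 − 107 = -10 for the blank.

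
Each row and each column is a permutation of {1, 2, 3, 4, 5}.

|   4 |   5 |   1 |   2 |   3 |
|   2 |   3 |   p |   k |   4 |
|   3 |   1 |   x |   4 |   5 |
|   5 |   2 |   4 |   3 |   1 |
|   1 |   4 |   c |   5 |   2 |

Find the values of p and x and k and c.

At (row 2, col 4): column 4 already has {2, 3, 4, 5}, so the value is 1.
Cell (2,3): row 2 already has {1, 2, 3, 4} → 5.
Cell (5,3): row 5 already has {1, 2, 4, 5} → 3.
For row 3, column 3: row 3 already has {1, 3, 4, 5}; that leaves 2.

p = 5, x = 2, k = 1, c = 3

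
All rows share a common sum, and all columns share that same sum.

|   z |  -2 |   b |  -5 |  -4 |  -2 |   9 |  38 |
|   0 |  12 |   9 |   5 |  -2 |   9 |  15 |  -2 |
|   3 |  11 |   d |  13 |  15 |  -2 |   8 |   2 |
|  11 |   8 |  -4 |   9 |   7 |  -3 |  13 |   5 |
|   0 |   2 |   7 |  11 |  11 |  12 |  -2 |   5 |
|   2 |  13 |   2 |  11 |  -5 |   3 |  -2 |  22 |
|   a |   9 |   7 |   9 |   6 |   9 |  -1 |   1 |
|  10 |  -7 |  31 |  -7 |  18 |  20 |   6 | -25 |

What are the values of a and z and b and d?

Rows 2 and 4 both sum to 46, so that's the common total.
Row 3: 3 + 11 + 13 + 15 − 2 + 8 + 2 = 50, so its missing entry is 46 − 50 = -4.
Column 3: 9 − 4 − 4 + 7 + 2 + 7 + 31 = 48, so its missing entry is 46 − 48 = -2.
Row 1: -2 − 2 − 5 − 4 − 2 + 9 + 38 = 32, so its missing entry is 46 − 32 = 14.
Row 7: 9 + 7 + 9 + 6 + 9 − 1 + 1 = 40, so its missing entry is 46 − 40 = 6.

a = 6, z = 14, b = -2, d = -4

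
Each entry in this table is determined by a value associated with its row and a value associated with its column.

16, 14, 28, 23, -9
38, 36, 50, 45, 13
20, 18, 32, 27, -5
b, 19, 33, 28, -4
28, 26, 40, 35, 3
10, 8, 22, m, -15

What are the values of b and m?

b = 21, m = 17

The difference between any two rows is the same in every column — this is an addition table with the headers hidden.
Row 4 minus row 1 is -4 − (-9) = 5, so its entry in column 1 is 16 + 5 = 21.
Row 6 minus row 1 is -15 − (-9) = -6, so its entry in column 4 is 23 + (-6) = 17.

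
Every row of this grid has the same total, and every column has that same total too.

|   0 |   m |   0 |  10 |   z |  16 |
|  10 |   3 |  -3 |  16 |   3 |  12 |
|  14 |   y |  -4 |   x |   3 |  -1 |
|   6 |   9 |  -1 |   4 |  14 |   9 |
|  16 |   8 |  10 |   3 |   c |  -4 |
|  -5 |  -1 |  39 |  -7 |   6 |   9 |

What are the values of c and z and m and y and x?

c = 8, z = 7, m = 8, y = 14, x = 15

Rows 2 and 4 both sum to 41, so that's the common total.
Row 5 has 16 + 8 + 10 + 3 − 4 = 33; the blank must be 41 − 33 = 8.
Column 5 has 3 + 3 + 14 + 8 + 6 = 34; the blank must be 41 − 34 = 7.
Row 1 has 0 + 0 + 10 + 7 + 16 = 33; the blank must be 41 − 33 = 8.
Column 2 has 8 + 3 + 9 + 8 − 1 = 27; the blank must be 41 − 27 = 14.
Row 3 has 14 + 14 − 4 + 3 − 1 = 26; the blank must be 41 − 26 = 15.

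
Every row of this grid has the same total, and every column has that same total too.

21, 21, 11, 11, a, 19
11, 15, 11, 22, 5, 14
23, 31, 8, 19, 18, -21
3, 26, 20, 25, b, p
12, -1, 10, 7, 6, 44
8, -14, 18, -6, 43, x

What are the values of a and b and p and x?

Rows 2 and 3 both sum to 78, so that's the common total.
The known cells in row 6 total 49, leaving 78 − 49 = 29 for the blank.
The known cells in row 1 total 83, leaving 78 − 83 = -5 for the blank.
The known cells in column 5 total 67, leaving 78 − 67 = 11 for the blank.
The known cells in row 4 total 85, leaving 78 − 85 = -7 for the blank.

a = -5, b = 11, p = -7, x = 29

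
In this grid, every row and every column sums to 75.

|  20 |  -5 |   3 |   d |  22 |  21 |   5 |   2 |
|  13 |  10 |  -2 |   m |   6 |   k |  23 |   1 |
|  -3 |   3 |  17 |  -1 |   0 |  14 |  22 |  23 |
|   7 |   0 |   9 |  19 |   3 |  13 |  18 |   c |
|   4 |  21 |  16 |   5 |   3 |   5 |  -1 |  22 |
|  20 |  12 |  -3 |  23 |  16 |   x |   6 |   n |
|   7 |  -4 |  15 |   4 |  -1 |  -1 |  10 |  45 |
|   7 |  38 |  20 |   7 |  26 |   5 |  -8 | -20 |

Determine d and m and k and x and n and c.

d = 7, m = 11, k = 13, x = 5, n = -4, c = 6

Row 4: 7 + 0 + 9 + 19 + 3 + 13 + 18 = 69, so its missing entry is 75 − 69 = 6.
Row 1: 20 − 5 + 3 + 22 + 21 + 5 + 2 = 68, so its missing entry is 75 − 68 = 7.
Column 8: 2 + 1 + 23 + 6 + 22 + 45 − 20 = 79, so its missing entry is 75 − 79 = -4.
Row 6: 20 + 12 − 3 + 23 + 16 + 6 − 4 = 70, so its missing entry is 75 − 70 = 5.
Column 6: 21 + 14 + 13 + 5 + 5 − 1 + 5 = 62, so its missing entry is 75 − 62 = 13.
Row 2: 13 + 10 − 2 + 6 + 13 + 23 + 1 = 64, so its missing entry is 75 − 64 = 11.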